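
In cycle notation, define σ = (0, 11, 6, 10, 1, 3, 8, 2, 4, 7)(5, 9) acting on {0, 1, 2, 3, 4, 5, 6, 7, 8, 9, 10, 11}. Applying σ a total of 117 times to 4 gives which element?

4 lies in the 10-cycle (0, 11, 6, 10, 1, 3, 8, 2, 4, 7).
On a 10-cycle, σ^10 is the identity, so σ^117 = σ^7 there (117 ≡ 7 mod 10).
Stepping 7 places around the cycle: 4 → 7 → 0 → 11 → 6 → 10 → 1 → 3.

3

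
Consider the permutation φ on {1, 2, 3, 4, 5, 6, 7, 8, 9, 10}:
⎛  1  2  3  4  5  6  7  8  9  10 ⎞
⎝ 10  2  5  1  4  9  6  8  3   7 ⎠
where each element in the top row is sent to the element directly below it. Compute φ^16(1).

Tracing 1 → 10 → … returns to 1 after 8 steps, so 1 lies in an 8-cycle (1 10 7 6 9 3 5 4).
On an 8-cycle, φ^8 is the identity, so φ^16 = φ^0 there (16 ≡ 0 mod 8).
So φ^16(1) = 1.

1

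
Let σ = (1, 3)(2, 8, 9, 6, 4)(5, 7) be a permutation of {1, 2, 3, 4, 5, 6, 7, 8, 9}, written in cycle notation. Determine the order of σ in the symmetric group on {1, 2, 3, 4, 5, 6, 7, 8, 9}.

10

The cycle type of σ is (5, 2, 2).
The order of σ is the least common multiple of its cycle lengths: lcm(5, 2, 2) = 10.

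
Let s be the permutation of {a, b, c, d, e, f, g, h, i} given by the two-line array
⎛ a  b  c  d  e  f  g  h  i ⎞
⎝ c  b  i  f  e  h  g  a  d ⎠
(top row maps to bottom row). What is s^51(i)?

Tracing i → d → … returns to i after 6 steps, so i lies in a 6-cycle (a c i d f h).
Since the cycle has length 6, s^51 acts on it the same as s^3 (51 mod 6 = 3).
Advancing 3 steps from i: i → d → f → h.

h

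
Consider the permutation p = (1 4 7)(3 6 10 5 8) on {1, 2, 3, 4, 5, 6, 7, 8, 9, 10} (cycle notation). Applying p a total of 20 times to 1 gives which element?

7

1 lies in the 3-cycle (1 4 7).
On a 3-cycle, p^3 is the identity, so p^20 = p^2 there (20 ≡ 2 mod 3).
Stepping 2 places around the cycle: 1 → 4 → 7.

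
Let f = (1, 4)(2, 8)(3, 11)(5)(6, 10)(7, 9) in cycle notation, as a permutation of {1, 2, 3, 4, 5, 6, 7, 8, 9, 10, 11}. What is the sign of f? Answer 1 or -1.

-1

The cycle lengths are 2, 2, 2, 2, 2, 1.
A cycle of length ℓ contributes ℓ−1 transpositions, so f is a product of 1 + 1 + 1 + 1 + 1 = 5 transpositions — odd.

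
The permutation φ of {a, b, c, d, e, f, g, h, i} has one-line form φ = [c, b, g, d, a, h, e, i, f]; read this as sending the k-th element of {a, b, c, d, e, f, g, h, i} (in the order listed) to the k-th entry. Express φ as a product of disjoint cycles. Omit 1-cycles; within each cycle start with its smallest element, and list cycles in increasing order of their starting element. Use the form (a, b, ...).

Start at a and follow images: a → c → g → e → a, giving the cycle (a, c, g, e).
Continuing from each remaining unvisited element yields (a, c, g, e)(f, h, i).

(a, c, g, e)(f, h, i)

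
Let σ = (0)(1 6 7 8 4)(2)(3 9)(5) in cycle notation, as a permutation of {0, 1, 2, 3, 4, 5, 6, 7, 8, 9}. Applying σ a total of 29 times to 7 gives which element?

7 lies in the 5-cycle (1 6 7 8 4).
Powers repeat with period 5 on this cycle, and 29 mod 5 = 4, so σ^29(7) = σ^4(7).
Advancing 4 steps from 7: 7 → 8 → 4 → 1 → 6.

6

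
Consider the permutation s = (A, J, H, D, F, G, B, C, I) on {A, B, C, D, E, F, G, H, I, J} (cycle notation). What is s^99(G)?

G

G lies in the 9-cycle (A, J, H, D, F, G, B, C, I).
Since the cycle has length 9, s^99 acts on it the same as s^0 (99 mod 9 = 0).
So s^99(G) = G.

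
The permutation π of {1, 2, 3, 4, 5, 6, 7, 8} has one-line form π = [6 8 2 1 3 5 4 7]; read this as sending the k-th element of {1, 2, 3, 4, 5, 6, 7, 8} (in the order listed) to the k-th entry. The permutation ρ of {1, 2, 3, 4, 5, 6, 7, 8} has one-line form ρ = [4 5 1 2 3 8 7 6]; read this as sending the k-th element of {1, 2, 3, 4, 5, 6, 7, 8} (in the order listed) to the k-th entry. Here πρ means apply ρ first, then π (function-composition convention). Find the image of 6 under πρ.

7

(πρ)(6) = π(ρ(6)). ρ(6) = 8, then π(8) = 7. So (πρ)(6) = 7.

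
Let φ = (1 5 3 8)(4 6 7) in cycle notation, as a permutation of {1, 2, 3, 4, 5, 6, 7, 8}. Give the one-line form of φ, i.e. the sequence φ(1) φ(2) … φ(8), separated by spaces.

5 2 8 6 3 7 4 1

Each element maps to the next entry in its cycle (wrapping to the front): 1↦5, 2↦2, 3↦8, 4↦6, 5↦3, 6↦7, 7↦4, 8↦1.
Listing these in domain order gives 5 2 8 6 3 7 4 1.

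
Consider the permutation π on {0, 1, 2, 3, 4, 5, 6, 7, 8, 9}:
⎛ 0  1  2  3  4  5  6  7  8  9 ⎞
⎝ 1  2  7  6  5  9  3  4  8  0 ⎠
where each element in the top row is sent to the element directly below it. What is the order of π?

14

The disjoint-cycle form of π has cycle lengths 7, 2, 1.
The order of π is the least common multiple of its cycle lengths: lcm(7, 2) = 14.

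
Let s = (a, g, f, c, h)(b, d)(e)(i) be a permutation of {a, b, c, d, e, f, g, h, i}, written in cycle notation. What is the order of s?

10

The cycle type of s is (5, 2, 1, 1).
The order of s is the least common multiple of its cycle lengths: lcm(5, 2) = 10.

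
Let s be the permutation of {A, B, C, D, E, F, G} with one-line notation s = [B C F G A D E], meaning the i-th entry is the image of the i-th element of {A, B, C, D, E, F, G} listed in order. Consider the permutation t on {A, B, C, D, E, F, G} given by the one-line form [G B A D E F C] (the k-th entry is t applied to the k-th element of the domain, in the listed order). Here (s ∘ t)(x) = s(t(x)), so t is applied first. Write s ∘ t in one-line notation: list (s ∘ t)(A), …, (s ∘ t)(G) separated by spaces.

E C B G A D F

(s ∘ t)(x) = s(t(x)). Computing each image: s(t(A)) = s(G) = E, s(t(B)) = s(B) = C, s(t(C)) = s(A) = B, s(t(D)) = s(D) = G, s(t(E)) = s(E) = A, s(t(F)) = s(F) = D, s(t(G)) = s(C) = F.
Hence s ∘ t = [E C B G A D F].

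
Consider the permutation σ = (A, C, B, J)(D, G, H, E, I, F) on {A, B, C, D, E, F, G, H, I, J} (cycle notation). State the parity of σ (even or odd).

even

The cycle lengths are 6, 4.
A cycle of length ℓ contributes ℓ−1 transpositions, so σ is a product of 5 + 3 = 8 transpositions — even.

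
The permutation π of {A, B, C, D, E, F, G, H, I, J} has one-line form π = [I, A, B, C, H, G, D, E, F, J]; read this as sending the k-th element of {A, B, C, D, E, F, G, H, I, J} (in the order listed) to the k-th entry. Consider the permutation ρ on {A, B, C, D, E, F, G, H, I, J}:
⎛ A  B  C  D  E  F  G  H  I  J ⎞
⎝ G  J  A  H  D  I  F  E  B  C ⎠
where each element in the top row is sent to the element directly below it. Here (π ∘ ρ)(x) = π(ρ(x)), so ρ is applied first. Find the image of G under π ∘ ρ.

G

(π ∘ ρ)(G) = π(ρ(G)). ρ(G) = F, then π(F) = G. So (π ∘ ρ)(G) = G.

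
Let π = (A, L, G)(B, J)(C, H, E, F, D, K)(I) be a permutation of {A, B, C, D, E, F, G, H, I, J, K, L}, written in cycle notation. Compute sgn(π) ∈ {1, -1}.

1

The cycle lengths are 6, 3, 2, 1.
A cycle of length ℓ contributes ℓ−1 transpositions, so π is a product of 5 + 2 + 1 = 8 transpositions — even.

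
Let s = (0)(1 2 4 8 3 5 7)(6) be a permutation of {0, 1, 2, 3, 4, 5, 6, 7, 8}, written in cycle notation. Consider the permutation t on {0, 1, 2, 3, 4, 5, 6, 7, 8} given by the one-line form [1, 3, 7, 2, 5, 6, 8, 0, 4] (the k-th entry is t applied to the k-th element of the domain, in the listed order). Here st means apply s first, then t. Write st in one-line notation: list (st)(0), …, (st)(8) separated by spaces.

For each element, apply s then t: 0 → 0 → 1; 1 → 2 → 7; 2 → 4 → 5; 3 → 5 → 6; 4 → 8 → 4; 5 → 7 → 0; 6 → 6 → 8; 7 → 1 → 3; 8 → 3 → 2.
So st in one-line form is 1 7 5 6 4 0 8 3 2.

1 7 5 6 4 0 8 3 2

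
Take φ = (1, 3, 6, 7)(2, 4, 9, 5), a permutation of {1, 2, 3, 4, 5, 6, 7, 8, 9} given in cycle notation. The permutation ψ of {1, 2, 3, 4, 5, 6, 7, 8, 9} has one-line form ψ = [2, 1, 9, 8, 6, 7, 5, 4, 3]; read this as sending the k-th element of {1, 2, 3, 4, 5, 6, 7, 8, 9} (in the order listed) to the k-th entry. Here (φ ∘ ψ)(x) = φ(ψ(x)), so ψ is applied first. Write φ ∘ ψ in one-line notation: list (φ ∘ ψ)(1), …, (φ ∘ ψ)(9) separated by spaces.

4 3 5 8 7 1 2 9 6

(φ ∘ ψ)(x) = φ(ψ(x)). Computing each image: φ(ψ(1)) = φ(2) = 4, φ(ψ(2)) = φ(1) = 3, φ(ψ(3)) = φ(9) = 5, φ(ψ(4)) = φ(8) = 8, φ(ψ(5)) = φ(6) = 7, φ(ψ(6)) = φ(7) = 1, φ(ψ(7)) = φ(5) = 2, φ(ψ(8)) = φ(4) = 9, φ(ψ(9)) = φ(3) = 6.
Hence φ ∘ ψ = [4 3 5 8 7 1 2 9 6].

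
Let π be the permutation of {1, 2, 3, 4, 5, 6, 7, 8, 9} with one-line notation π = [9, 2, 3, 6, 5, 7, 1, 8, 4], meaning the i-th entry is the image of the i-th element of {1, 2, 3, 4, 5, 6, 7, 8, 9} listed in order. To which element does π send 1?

1 is element number 1 of the domain, and entry number 1 of the one-line form is 9, so π(1) = 9.

9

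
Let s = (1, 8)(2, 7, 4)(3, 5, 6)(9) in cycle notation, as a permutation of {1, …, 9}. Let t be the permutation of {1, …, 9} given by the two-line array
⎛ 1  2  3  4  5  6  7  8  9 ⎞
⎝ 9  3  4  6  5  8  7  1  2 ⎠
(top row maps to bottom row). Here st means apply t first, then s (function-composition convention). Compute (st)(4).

t(4) = 6, then s(6) = 3; composing gives (st)(4) = 3.

3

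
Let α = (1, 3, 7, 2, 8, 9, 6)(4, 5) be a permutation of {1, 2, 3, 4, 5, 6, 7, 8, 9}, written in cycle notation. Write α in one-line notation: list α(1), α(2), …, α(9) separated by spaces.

3 8 7 5 4 1 2 9 6

Each element maps to the next entry in its cycle (wrapping to the front): 1↦3, 2↦8, 3↦7, 4↦5, 5↦4, 6↦1, 7↦2, 8↦9, 9↦6.
Listing these in domain order gives 3 8 7 5 4 1 2 9 6.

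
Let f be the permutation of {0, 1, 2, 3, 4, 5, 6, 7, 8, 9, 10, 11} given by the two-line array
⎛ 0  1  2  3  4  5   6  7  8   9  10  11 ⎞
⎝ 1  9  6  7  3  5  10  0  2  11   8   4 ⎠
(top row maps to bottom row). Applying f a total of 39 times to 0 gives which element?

4

Tracing 0 → 1 → … returns to 0 after 7 steps, so 0 lies in a 7-cycle (0, 1, 9, 11, 4, 3, 7).
On a 7-cycle, f^7 is the identity, so f^39 = f^4 there (39 ≡ 4 mod 7).
Advancing 4 steps from 0: 0 → 1 → 9 → 11 → 4.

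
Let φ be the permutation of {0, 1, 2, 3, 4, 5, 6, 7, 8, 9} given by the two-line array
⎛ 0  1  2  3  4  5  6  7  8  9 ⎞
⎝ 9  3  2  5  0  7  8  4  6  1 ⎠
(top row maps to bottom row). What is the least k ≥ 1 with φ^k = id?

Writing φ as disjoint cycles, the cycle lengths are 7, 2, 1.
Since disjoint cycles commute, ord(φ) = lcm(7, 2) = 14.

14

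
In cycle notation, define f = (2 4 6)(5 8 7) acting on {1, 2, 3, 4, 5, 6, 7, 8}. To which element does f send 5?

8

In the cycle (5 8 7), 5 is followed by 8, so f(5) = 8.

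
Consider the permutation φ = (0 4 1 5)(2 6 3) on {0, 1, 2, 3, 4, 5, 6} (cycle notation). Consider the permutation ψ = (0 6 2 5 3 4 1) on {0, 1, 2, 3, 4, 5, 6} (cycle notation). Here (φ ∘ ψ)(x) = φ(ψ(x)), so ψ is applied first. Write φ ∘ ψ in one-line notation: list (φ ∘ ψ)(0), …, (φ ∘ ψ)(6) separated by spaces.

(φ ∘ ψ)(x) = φ(ψ(x)). Computing each image: φ(ψ(0)) = φ(6) = 3, φ(ψ(1)) = φ(0) = 4, φ(ψ(2)) = φ(5) = 0, φ(ψ(3)) = φ(4) = 1, φ(ψ(4)) = φ(1) = 5, φ(ψ(5)) = φ(3) = 2, φ(ψ(6)) = φ(2) = 6.
Hence φ ∘ ψ = [3 4 0 1 5 2 6].

3 4 0 1 5 2 6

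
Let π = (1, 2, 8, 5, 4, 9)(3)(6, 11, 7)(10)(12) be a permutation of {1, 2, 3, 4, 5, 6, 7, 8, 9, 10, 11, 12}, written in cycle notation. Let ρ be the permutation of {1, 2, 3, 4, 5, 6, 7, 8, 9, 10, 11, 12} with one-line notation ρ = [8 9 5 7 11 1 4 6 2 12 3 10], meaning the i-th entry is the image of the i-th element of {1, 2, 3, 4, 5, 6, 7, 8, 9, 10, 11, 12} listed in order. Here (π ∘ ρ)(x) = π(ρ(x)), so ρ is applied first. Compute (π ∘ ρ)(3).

4

ρ(3) = 5, then π(5) = 4; composing gives (π ∘ ρ)(3) = 4.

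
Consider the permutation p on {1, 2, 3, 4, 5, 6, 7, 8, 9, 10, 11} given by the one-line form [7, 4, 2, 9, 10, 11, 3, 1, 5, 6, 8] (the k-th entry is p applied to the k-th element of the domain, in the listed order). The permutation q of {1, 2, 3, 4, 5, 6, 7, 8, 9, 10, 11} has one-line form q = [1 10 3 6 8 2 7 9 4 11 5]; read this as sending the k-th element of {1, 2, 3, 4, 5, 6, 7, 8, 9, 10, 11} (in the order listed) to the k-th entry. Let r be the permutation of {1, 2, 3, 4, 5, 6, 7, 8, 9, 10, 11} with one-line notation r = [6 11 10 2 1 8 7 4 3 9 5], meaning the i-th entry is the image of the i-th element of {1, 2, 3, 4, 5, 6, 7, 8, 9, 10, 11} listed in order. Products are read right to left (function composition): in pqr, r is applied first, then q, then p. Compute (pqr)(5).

7

Chase 5: r(5) = 1; q(1) = 1; p(1) = 7. Hence (pqr)(5) = 7.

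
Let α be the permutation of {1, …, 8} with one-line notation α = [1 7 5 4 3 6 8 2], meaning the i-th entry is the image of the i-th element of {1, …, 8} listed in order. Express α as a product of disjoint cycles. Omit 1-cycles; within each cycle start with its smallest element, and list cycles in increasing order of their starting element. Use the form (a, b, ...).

Iterating α from 2 gives 2 → 7 → 8 → 2; that is the 3-cycle (2, 7, 8).
Continuing from each remaining unvisited element yields (2, 7, 8)(3, 5).

(2, 7, 8)(3, 5)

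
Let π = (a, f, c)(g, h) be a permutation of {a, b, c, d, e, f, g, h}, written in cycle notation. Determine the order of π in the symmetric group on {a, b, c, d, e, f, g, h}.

6

The cycle type of π is (3, 2, 1, 1, 1).
The order is lcm(3, 2) = 6.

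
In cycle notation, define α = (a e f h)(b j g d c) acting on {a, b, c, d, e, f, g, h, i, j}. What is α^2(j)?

d

j lies in the 5-cycle (b j g d c).
Advancing 2 steps from j: j → g → d.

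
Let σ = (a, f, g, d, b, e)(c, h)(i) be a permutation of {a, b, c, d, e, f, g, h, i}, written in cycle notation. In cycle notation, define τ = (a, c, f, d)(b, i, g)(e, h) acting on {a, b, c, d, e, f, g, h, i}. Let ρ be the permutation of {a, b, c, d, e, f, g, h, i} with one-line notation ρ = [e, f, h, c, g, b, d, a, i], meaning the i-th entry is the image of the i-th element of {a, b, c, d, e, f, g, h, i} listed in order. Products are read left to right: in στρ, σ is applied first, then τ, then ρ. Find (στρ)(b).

a

Chase b: σ(b) = e; τ(e) = h; ρ(h) = a. Hence (στρ)(b) = a.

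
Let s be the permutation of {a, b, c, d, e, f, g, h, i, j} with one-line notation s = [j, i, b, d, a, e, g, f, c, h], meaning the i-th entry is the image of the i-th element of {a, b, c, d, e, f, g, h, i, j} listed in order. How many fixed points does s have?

2

The fixed points (elements with s(x) = x) are {d, g}, so there are 2.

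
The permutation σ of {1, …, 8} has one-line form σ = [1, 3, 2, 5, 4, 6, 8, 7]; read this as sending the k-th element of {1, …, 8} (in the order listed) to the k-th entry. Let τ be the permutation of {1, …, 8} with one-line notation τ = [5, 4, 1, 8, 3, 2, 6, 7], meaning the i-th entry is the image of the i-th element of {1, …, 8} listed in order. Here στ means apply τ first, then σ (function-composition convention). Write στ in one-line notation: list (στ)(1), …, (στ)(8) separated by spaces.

4 5 1 7 2 3 6 8

(στ)(x) = σ(τ(x)). Computing each image: σ(τ(1)) = σ(5) = 4, σ(τ(2)) = σ(4) = 5, σ(τ(3)) = σ(1) = 1, σ(τ(4)) = σ(8) = 7, σ(τ(5)) = σ(3) = 2, σ(τ(6)) = σ(2) = 3, σ(τ(7)) = σ(6) = 6, σ(τ(8)) = σ(7) = 8.
Hence στ = [4 5 1 7 2 3 6 8].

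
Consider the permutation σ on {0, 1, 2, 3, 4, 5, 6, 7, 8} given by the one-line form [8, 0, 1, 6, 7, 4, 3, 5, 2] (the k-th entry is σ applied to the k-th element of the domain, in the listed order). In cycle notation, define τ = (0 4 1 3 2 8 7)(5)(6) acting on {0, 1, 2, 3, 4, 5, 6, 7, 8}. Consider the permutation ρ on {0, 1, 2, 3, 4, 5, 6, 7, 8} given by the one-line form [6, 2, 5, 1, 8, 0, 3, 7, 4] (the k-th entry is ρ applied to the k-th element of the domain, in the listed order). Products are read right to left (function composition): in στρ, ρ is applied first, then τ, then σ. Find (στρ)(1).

(στρ)(1) = σ(τ(ρ(1))). ρ(1) = 2, then τ(2) = 8, then σ(8) = 2, so the result is 2.

2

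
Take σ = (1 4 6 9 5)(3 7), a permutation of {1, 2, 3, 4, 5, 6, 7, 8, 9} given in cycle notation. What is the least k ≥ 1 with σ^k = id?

10

The disjoint cycles have lengths 5, 2, 1, 1.
The order of σ is the least common multiple of its cycle lengths: lcm(5, 2) = 10.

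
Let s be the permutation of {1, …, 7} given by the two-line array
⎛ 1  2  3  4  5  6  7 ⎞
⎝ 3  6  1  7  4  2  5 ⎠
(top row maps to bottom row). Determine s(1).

The entry below 1 in the array is 3, so s(1) = 3.

3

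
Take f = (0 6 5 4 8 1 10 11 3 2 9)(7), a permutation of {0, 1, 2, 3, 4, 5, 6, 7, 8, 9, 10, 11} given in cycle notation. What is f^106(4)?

9

4 lies in the 11-cycle (0 6 5 4 8 1 10 11 3 2 9).
Since the cycle has length 11, f^106 acts on it the same as f^7 (106 mod 11 = 7).
Stepping 7 places around the cycle: 4 → 8 → 1 → 10 → 11 → 3 → 2 → 9.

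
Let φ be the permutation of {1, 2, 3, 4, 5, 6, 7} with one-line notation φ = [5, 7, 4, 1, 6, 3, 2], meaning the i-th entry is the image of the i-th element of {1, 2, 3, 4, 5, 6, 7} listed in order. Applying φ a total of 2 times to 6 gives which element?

4

Tracing 6 → 3 → … returns to 6 after 5 steps, so 6 lies in a 5-cycle (1 5 6 3 4).
Stepping 2 places around the cycle: 6 → 3 → 4.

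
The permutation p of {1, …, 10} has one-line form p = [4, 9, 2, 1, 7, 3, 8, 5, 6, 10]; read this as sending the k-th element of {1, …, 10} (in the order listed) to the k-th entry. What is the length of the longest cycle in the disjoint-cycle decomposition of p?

Decomposing into disjoint cycles gives (1, 4)(2, 9, 6, 3)(5, 7, 8); the longest has length 4.

4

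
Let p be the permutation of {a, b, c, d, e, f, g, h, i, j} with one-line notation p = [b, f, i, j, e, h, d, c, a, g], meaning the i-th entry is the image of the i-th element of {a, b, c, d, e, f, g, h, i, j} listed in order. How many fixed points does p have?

The fixed points (elements with p(x) = x) are {e}, so there is 1.

1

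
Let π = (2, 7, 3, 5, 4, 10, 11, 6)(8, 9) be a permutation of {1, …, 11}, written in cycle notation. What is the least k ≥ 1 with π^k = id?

The disjoint cycles have lengths 8, 2, 1.
The order of π is the least common multiple of its cycle lengths: lcm(8, 2) = 8.

8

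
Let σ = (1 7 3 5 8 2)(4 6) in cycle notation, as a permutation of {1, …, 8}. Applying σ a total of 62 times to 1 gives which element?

1 lies in the 6-cycle (1 7 3 5 8 2).
Powers repeat with period 6 on this cycle, and 62 mod 6 = 2, so σ^62(1) = σ^2(1).
Stepping 2 places around the cycle: 1 → 7 → 3.

3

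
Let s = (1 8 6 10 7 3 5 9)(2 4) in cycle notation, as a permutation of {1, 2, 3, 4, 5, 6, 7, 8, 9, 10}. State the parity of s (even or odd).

The cycle lengths are 8, 2.
A cycle of length ℓ contributes ℓ−1 transpositions, so s is a product of 7 + 1 = 8 transpositions — even.

even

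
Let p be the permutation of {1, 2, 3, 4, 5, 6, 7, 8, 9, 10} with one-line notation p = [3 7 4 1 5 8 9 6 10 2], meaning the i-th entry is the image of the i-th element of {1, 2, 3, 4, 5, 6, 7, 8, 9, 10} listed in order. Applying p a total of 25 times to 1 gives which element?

Tracing 1 → 3 → … returns to 1 after 3 steps, so 1 lies in a 3-cycle (1, 3, 4).
On a 3-cycle, p^3 is the identity, so p^25 = p^1 there (25 ≡ 1 mod 3).
Advancing 1 step from 1: 1 → 3.

3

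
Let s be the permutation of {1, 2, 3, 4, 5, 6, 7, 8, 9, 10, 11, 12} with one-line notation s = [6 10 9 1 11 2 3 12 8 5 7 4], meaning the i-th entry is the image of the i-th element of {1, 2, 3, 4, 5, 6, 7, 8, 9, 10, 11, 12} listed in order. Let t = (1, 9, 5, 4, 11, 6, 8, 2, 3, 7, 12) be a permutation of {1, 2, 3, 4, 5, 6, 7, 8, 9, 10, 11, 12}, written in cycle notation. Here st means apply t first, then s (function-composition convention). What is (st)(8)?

10

(st)(8) = s(t(8)). t(8) = 2, then s(2) = 10. So (st)(8) = 10.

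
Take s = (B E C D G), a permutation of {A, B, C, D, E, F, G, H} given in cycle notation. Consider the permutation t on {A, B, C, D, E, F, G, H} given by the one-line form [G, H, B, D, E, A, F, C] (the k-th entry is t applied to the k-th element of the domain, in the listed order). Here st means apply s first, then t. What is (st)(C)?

D

s(C) = D, then t(D) = D; composing gives (st)(C) = D.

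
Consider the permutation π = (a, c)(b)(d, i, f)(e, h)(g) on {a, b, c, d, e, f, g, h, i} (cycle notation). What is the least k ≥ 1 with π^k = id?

6

The disjoint cycles have lengths 3, 2, 2, 1, 1.
The order of π is the least common multiple of its cycle lengths: lcm(3, 2, 2) = 6.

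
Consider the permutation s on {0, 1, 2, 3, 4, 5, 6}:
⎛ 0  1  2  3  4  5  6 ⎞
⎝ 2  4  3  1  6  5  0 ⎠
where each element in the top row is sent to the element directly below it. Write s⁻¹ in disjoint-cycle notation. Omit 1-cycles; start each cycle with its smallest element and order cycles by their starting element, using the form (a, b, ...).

The cycle decomposition of s is (0, 2, 3, 1, 4, 6).
Reversing each cycle (and rotating so the smallest element leads) gives s⁻¹ = (0, 6, 4, 1, 3, 2).

(0, 6, 4, 1, 3, 2)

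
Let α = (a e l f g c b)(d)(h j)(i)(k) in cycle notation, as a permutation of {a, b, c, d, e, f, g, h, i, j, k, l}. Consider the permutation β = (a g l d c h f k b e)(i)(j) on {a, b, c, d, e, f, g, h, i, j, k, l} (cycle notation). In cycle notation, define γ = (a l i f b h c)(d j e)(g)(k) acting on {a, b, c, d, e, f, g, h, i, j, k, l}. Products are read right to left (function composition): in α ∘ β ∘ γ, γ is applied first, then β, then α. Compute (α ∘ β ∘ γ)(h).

Chase h: γ(h) = c; β(c) = h; α(h) = j. Hence (α ∘ β ∘ γ)(h) = j.

j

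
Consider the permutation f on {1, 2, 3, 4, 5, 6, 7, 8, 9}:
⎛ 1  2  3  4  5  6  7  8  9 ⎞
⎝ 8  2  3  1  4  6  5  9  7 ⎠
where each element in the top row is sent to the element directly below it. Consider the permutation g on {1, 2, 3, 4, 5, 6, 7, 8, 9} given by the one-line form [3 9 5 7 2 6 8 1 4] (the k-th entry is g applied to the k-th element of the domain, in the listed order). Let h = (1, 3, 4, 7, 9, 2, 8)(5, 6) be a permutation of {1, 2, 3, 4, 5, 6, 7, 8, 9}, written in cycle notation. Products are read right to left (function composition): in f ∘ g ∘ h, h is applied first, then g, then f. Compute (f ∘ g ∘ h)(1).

Chase 1: h(1) = 3; g(3) = 5; f(5) = 4. Hence (f ∘ g ∘ h)(1) = 4.

4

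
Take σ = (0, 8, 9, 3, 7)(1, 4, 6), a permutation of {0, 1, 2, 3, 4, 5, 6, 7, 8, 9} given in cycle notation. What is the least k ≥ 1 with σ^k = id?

The cycle type of σ is (5, 3, 1, 1).
The order is lcm(5, 3) = 15.

15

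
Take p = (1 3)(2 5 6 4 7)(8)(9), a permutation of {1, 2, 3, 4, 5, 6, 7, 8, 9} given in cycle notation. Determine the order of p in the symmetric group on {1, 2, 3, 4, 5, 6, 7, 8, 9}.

The disjoint cycles have lengths 5, 2, 1, 1.
The order of p is the least common multiple of its cycle lengths: lcm(5, 2) = 10.

10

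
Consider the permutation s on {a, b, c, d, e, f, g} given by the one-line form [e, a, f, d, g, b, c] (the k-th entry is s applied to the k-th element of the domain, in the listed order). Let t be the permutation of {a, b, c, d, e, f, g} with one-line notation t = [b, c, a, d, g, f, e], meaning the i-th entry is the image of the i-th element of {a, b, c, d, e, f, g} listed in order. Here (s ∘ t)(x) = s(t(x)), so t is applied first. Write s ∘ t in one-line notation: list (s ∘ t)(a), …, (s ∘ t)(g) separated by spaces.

For each element, apply t then s: a → b → a; b → c → f; c → a → e; d → d → d; e → g → c; f → f → b; g → e → g.
So s ∘ t in one-line form is a f e d c b g.

a f e d c b g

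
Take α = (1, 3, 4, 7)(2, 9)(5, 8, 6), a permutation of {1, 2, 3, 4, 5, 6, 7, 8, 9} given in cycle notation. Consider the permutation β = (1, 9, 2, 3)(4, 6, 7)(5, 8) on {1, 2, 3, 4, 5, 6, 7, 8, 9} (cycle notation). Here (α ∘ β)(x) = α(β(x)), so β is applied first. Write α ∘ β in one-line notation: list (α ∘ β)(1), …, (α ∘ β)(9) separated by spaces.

Chase each element through β then α: 1 → 9 → 2; 2 → 3 → 4; 3 → 1 → 3; 4 → 6 → 5; 5 → 8 → 6; 6 → 7 → 1; 7 → 4 → 7; 8 → 5 → 8; 9 → 2 → 9.
Collecting the images, α ∘ β = [2 4 3 5 6 1 7 8 9].

2 4 3 5 6 1 7 8 9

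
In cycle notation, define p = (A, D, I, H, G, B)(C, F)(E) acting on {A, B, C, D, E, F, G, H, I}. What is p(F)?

In the cycle (C, F), F is followed by C, so p(F) = C.

C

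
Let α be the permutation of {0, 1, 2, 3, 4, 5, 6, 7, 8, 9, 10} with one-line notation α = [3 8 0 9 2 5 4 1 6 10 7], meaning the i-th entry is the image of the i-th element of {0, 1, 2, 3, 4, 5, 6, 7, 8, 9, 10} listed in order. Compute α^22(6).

2

Tracing 6 → 4 → … returns to 6 after 10 steps, so 6 lies in a 10-cycle (0 3 9 10 7 1 8 6 4 2).
On a 10-cycle, α^10 is the identity, so α^22 = α^2 there (22 ≡ 2 mod 10).
Stepping 2 places around the cycle: 6 → 4 → 2.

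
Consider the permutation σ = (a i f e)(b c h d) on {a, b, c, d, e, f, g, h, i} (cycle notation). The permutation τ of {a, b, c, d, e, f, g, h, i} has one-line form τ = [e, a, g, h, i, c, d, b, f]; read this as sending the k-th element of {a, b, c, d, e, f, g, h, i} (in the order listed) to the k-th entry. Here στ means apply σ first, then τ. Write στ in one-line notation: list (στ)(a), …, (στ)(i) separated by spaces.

f g b a e i d h c

For each element, apply σ then τ: a → i → f; b → c → g; c → h → b; d → b → a; e → a → e; f → e → i; g → g → d; h → d → h; i → f → c.
Collecting the images, στ = [f g b a e i d h c].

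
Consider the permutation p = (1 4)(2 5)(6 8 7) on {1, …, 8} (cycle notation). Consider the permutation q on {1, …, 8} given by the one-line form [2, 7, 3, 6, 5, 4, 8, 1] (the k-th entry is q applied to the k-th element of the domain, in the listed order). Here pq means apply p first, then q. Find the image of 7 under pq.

(pq)(7) = q(p(7)). p(7) = 6, then q(6) = 4. So (pq)(7) = 4.

4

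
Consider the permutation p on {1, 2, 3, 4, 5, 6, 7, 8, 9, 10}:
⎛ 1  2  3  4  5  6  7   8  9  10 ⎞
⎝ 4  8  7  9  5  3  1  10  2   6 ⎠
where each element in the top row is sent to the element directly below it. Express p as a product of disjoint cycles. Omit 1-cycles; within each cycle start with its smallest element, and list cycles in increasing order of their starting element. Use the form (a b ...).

(1 4 9 2 8 10 6 3 7)

Start at 1 and follow images: 1 → 4 → 9 → 2 → 8 → 10 → 6 → 3 → 7 → 1, giving the cycle (1 4 9 2 8 10 6 3 7).
Repeating from the next unused element and collecting all non-trivial cycles gives (1 4 9 2 8 10 6 3 7).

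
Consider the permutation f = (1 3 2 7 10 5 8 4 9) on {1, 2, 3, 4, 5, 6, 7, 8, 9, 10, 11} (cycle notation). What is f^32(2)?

2 lies in the 9-cycle (1 3 2 7 10 5 8 4 9).
On a 9-cycle, f^9 is the identity, so f^32 = f^5 there (32 ≡ 5 mod 9).
Stepping 5 places around the cycle: 2 → 7 → 10 → 5 → 8 → 4.

4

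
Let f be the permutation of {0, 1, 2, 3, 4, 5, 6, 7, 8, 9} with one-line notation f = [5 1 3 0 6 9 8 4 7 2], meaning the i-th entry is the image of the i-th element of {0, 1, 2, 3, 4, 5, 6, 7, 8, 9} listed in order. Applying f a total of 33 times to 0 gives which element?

2

Tracing 0 → 5 → … returns to 0 after 5 steps, so 0 lies in a 5-cycle (0, 5, 9, 2, 3).
On a 5-cycle, f^5 is the identity, so f^33 = f^3 there (33 ≡ 3 mod 5).
Advancing 3 steps from 0: 0 → 5 → 9 → 2.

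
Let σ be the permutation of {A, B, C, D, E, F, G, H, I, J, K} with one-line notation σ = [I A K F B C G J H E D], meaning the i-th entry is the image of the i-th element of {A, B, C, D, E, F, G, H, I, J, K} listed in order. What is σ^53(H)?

I

Tracing H → J → … returns to H after 6 steps, so H lies in a 6-cycle (A I H J E B).
Powers repeat with period 6 on this cycle, and 53 mod 6 = 5, so σ^53(H) = σ^5(H).
Stepping 5 places around the cycle: H → J → E → B → A → I.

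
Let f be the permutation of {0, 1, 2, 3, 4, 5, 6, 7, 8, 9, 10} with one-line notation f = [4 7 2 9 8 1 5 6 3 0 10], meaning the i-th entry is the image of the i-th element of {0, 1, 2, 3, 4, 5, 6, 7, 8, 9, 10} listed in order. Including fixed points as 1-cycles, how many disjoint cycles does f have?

The cycle decomposition is (0, 4, 8, 3, 9)(1, 7, 6, 5)(2)(10), which has 4 cycles (counting 1-cycles).

4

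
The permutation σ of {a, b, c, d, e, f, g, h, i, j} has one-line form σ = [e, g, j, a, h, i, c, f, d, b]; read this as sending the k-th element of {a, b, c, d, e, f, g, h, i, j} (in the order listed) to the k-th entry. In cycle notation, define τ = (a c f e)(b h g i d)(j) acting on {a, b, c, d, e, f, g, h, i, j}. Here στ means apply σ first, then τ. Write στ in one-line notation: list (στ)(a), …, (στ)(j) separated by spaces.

a i j c g d f e b h

Chase each element through σ then τ: a → e → a; b → g → i; c → j → j; d → a → c; e → h → g; f → i → d; g → c → f; h → f → e; i → d → b; j → b → h.
Collecting the images, στ = [a i j c g d f e b h].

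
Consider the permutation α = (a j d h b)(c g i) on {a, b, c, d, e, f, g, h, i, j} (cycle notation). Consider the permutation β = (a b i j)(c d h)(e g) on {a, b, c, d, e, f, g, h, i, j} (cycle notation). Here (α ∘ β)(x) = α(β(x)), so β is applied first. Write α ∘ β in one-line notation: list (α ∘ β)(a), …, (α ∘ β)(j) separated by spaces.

a c h b i f e g d j

(α ∘ β)(x) = α(β(x)). Computing each image: α(β(a)) = α(b) = a, α(β(b)) = α(i) = c, α(β(c)) = α(d) = h, α(β(d)) = α(h) = b, α(β(e)) = α(g) = i, α(β(f)) = α(f) = f, α(β(g)) = α(e) = e, α(β(h)) = α(c) = g, α(β(i)) = α(j) = d, α(β(j)) = α(a) = j.
Hence α ∘ β = [a c h b i f e g d j].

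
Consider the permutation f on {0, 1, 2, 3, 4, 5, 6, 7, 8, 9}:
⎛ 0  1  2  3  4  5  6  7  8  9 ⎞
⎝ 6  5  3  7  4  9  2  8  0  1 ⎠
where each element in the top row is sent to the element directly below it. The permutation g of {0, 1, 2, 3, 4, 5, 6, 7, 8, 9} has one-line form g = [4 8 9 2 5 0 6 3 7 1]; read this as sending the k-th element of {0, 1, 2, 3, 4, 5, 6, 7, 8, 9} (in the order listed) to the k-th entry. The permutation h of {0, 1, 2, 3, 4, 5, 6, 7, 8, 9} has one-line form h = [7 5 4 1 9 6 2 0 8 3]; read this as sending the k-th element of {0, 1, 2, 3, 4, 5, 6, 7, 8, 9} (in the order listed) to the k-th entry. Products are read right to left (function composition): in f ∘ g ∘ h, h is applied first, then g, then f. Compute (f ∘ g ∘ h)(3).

0

Apply the permutations in order: h(3) = 1, then g(1) = 8, then f(8) = 0. So (f ∘ g ∘ h)(3) = 0.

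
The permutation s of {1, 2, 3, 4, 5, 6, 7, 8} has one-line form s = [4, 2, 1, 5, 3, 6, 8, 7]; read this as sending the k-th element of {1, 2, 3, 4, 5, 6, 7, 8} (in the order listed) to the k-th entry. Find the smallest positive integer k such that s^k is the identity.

The disjoint-cycle form of s has cycle lengths 4, 2, 1, 1.
The order is lcm(4, 2) = 4.

4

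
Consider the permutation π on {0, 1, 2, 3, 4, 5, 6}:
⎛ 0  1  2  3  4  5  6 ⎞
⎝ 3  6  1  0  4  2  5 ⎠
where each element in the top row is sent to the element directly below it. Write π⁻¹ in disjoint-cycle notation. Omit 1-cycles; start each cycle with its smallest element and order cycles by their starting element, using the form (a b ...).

First write π in disjoint cycles: (0 3)(1 6 5 2).
The inverse reverses every cycle; in canonical form, π⁻¹ = (0 3)(1 2 5 6).

(0 3)(1 2 5 6)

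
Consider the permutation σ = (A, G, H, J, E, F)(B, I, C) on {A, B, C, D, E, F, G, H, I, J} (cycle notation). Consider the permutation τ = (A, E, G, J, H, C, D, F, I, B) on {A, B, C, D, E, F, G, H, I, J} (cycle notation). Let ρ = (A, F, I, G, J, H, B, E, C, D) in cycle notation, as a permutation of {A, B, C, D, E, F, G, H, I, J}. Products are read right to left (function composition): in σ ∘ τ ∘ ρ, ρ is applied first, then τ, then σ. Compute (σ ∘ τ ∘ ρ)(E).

D

Apply the permutations in order: ρ(E) = C, then τ(C) = D, then σ(D) = D. So (σ ∘ τ ∘ ρ)(E) = D.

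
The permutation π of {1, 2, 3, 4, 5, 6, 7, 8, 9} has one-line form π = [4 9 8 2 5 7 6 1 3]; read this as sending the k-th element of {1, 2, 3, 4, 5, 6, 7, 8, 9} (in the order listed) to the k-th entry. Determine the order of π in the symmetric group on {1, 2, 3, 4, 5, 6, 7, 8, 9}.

6

Decomposing into disjoint cycles gives cycle lengths 6, 2, 1.
The order of π is the least common multiple of its cycle lengths: lcm(6, 2) = 6.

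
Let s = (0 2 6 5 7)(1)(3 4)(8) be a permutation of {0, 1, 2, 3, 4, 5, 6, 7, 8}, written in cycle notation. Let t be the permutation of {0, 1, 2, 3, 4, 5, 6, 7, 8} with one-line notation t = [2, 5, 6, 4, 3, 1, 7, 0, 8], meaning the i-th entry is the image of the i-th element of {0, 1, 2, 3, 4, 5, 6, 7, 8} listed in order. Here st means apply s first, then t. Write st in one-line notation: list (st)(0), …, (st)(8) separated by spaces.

Chase each element through s then t: 0 → 2 → 6; 1 → 1 → 5; 2 → 6 → 7; 3 → 4 → 3; 4 → 3 → 4; 5 → 7 → 0; 6 → 5 → 1; 7 → 0 → 2; 8 → 8 → 8.
Collecting the images, st = [6 5 7 3 4 0 1 2 8].

6 5 7 3 4 0 1 2 8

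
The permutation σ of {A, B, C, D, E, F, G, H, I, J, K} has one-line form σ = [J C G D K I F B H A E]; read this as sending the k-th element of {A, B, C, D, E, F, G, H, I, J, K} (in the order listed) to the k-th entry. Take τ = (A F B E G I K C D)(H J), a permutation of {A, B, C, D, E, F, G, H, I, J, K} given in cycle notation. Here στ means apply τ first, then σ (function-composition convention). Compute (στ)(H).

A

τ(H) = J, then σ(J) = A; composing gives (στ)(H) = A.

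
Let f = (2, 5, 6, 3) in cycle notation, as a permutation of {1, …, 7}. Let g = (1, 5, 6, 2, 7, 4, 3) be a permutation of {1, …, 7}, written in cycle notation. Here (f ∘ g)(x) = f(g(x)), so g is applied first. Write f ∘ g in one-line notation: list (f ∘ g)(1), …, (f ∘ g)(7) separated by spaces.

For each element, apply g then f: 1 → 5 → 6; 2 → 7 → 7; 3 → 1 → 1; 4 → 3 → 2; 5 → 6 → 3; 6 → 2 → 5; 7 → 4 → 4.
So f ∘ g in one-line form is 6 7 1 2 3 5 4.

6 7 1 2 3 5 4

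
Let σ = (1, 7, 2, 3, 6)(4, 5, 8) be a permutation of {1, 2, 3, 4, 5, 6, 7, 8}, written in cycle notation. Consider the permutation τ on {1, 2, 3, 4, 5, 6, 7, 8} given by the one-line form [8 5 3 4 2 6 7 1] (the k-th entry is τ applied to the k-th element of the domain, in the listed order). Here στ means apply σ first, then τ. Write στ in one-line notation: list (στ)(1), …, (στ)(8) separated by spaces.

7 3 6 2 1 8 5 4

For each element, apply σ then τ: 1 → 7 → 7; 2 → 3 → 3; 3 → 6 → 6; 4 → 5 → 2; 5 → 8 → 1; 6 → 1 → 8; 7 → 2 → 5; 8 → 4 → 4.
So στ in one-line form is 7 3 6 2 1 8 5 4.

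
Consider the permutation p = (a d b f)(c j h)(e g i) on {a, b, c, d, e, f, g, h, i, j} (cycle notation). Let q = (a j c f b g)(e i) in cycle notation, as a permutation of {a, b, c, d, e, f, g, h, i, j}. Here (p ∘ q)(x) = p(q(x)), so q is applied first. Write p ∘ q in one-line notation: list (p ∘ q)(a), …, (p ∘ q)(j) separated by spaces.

(p ∘ q)(x) = p(q(x)). Computing each image: p(q(a)) = p(j) = h, p(q(b)) = p(g) = i, p(q(c)) = p(f) = a, p(q(d)) = p(d) = b, p(q(e)) = p(i) = e, p(q(f)) = p(b) = f, p(q(g)) = p(a) = d, p(q(h)) = p(h) = c, p(q(i)) = p(e) = g, p(q(j)) = p(c) = j.
Hence p ∘ q = [h i a b e f d c g j].

h i a b e f d c g j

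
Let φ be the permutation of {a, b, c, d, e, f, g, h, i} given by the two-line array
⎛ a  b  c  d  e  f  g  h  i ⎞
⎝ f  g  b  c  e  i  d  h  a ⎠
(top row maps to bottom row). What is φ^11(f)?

Tracing f → i → … returns to f after 3 steps, so f lies in a 3-cycle (a, f, i).
Powers repeat with period 3 on this cycle, and 11 mod 3 = 2, so φ^11(f) = φ^2(f).
Stepping 2 places around the cycle: f → i → a.

a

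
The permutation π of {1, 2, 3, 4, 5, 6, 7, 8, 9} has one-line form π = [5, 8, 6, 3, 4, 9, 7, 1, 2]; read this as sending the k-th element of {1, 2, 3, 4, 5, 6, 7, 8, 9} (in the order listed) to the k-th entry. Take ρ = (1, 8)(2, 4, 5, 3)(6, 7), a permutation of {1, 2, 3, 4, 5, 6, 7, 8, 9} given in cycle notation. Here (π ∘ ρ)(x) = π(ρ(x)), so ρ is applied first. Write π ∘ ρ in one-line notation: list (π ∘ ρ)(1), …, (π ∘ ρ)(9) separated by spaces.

1 3 8 4 6 7 9 5 2

For each element, apply ρ then π: 1 → 8 → 1; 2 → 4 → 3; 3 → 2 → 8; 4 → 5 → 4; 5 → 3 → 6; 6 → 7 → 7; 7 → 6 → 9; 8 → 1 → 5; 9 → 9 → 2.
So π ∘ ρ in one-line form is 1 3 8 4 6 7 9 5 2.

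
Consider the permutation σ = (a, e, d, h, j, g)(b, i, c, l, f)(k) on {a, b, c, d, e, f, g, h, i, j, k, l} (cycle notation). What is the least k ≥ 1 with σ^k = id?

30

The disjoint cycles have lengths 6, 5, 1.
Since disjoint cycles commute, ord(σ) = lcm(6, 5) = 30.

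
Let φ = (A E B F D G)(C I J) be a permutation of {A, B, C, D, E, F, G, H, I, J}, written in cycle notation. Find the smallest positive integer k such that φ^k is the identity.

The disjoint cycles have lengths 6, 3, 1.
The order is lcm(6, 3) = 6.

6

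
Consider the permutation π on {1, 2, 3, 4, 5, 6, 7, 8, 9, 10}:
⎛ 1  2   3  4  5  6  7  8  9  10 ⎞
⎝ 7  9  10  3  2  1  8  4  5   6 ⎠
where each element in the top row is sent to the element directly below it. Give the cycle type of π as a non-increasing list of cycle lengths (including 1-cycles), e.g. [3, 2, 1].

The disjoint cycles are (1 7 8 4 3 10 6)(2 9 5), with lengths 7, 3 in non-increasing order.

[7, 3]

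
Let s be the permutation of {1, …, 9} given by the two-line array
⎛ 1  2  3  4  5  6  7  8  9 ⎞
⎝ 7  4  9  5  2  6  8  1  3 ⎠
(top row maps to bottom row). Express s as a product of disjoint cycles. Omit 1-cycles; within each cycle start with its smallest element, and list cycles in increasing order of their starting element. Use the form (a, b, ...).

Iterating s from 1 gives 1 → 7 → 8 → 1; that is the 3-cycle (1, 7, 8).
Repeating from the next unused element and collecting all non-trivial cycles gives (1, 7, 8)(2, 4, 5)(3, 9).

(1, 7, 8)(2, 4, 5)(3, 9)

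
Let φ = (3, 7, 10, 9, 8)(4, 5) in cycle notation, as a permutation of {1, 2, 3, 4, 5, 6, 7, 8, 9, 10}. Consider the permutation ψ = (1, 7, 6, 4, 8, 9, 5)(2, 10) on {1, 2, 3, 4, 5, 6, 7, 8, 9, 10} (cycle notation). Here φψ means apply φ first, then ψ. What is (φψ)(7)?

2

(φψ)(7) = ψ(φ(7)). φ(7) = 10, then ψ(10) = 2. So (φψ)(7) = 2.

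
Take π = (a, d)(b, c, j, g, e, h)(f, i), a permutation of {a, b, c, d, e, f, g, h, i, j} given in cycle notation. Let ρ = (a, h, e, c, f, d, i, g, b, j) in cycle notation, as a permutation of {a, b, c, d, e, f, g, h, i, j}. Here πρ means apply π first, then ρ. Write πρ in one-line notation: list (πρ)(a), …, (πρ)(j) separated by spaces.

For each element, apply π then ρ: a → d → i; b → c → f; c → j → a; d → a → h; e → h → e; f → i → g; g → e → c; h → b → j; i → f → d; j → g → b.
So πρ in one-line form is i f a h e g c j d b.

i f a h e g c j d b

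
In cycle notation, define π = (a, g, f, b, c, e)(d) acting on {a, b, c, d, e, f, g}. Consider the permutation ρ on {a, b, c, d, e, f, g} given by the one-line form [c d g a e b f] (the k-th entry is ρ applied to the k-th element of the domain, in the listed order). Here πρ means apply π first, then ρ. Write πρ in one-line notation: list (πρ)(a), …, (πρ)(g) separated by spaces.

(πρ)(x) = ρ(π(x)). Computing each image: ρ(π(a)) = ρ(g) = f, ρ(π(b)) = ρ(c) = g, ρ(π(c)) = ρ(e) = e, ρ(π(d)) = ρ(d) = a, ρ(π(e)) = ρ(a) = c, ρ(π(f)) = ρ(b) = d, ρ(π(g)) = ρ(f) = b.
Hence πρ = [f g e a c d b].

f g e a c d b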